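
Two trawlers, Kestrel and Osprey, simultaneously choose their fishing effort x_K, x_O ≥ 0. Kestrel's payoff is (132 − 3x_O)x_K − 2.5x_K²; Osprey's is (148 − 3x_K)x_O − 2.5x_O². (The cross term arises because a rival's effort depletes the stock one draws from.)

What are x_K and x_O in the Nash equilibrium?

Expanding Kestrel's payoff: 132x_K − 3x_Ox_K − 2.5x_K².
∂π/∂x_K = 132 − 3x_O − 5x_K = 0, so x_K = 26.4 − 0.6x_O.
Likewise for Osprey: x_O = 29.6 − 0.6x_K.
Solving the two reaction functions simultaneously: (1 − (−0.6)(−0.6))x_K = 26.4 − 0.6·29.6, so 0.64x_K = 8.64 and x_K = 13.5.
Then x_O = 29.6 − 0.6·13.5 = 21.5.

13.5, 21.5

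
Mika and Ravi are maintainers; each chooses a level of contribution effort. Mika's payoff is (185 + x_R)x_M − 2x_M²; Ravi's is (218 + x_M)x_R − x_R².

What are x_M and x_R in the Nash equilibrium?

84, 151

Expanding Mika's payoff: 185x_M + x_Rx_M − 2x_M².
∂π/∂x_M = 185 + x_R − 4x_M = 0, so x_M = 46.25 + 0.25x_R.
Likewise for Ravi: x_R = 109 + 0.5x_M.
Solving the two reaction functions simultaneously: (1 − (0.25)(0.5))x_M = 46.25 + 0.25·109, so 0.875x_M = 73.5 and x_M = 84.
Then x_R = 109 + 0.5·84 = 151.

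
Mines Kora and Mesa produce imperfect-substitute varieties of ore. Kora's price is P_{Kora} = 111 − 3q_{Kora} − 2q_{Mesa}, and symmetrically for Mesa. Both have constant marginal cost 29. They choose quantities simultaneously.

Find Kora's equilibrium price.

59.75

Mine Kora's profit: π = q_{Kora}(111 − 3q_{Kora} − 2q_{Mesa}) − 29q_{Kora}.
∂π/∂q_{Kora} = 82 − 6q_{Kora} − 2q_{Mesa} = 0 ⇒ q_{Kora} = 41/3 − (1/3)q_{Mesa}.
Setting q_{Kora} = q_{Mesa} in the reaction function: q_{Kora} = 41/3 − (1/3)q_{Kora}, so q_{Kora} = (41/3) / (4/3) = 10.25.
P_{Kora} = 111 − 3·10.25 − 2·10.25 = 59.75.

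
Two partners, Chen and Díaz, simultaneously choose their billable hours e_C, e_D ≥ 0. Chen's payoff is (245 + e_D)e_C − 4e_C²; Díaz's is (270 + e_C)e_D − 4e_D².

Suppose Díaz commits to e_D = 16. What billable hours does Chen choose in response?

Expanding Chen's payoff: 245e_C + e_De_C − 4e_C².
∂π/∂e_C = 245 + e_D − 8e_C = 0, so e_C = 30.625 + 0.125e_D.
At e_D = 16: e_C = 30.625 + 0.125·16 = 32.625.

32.625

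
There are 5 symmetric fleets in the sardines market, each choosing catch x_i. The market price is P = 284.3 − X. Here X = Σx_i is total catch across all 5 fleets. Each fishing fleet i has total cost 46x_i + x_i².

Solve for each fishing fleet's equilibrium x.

A representative fishing fleet's profit is π_i = x_i(284.3 − X) − 46x_i − x_i², with X = x_i + Σ_{j≠i} x_j.
First-order condition: 238.3 − 4x_i − Σ_{j≠i} x_j = 0.
In a symmetric equilibrium every fishing fleet chooses the same x, so Σ_{j≠i} x_j = 4x. The condition becomes 238.3 − 8x = 0, giving x = 238.3/8 = 29.7875.

29.7875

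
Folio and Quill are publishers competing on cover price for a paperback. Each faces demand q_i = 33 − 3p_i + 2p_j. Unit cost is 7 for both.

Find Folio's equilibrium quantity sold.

19.5

Folio's profit: π = (p_{Folio} − 7)(33 − 3p_{Folio} + 2p_{Quill}).
∂π/∂p_{Folio} = 54 − 6p_{Folio} + 2p_{Quill} = 0 ⇒ p_{Folio} = 9 + (1/3)p_{Quill}.
Setting p_{Folio} = p_{Quill} in the reaction function: p_{Folio} = 9 + (1/3)p_{Folio}, so p_{Folio} = 9 / (2/3) = 13.5.
q_{Folio} = 33 − 3·13.5 + 2·13.5 = 19.5.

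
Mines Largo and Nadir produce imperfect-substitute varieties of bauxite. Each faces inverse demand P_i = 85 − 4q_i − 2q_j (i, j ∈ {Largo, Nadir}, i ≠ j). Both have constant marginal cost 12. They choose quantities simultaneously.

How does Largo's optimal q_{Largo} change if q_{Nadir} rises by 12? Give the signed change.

-3

Mine Largo's profit: π = q_{Largo}(85 − 4q_{Largo} − 2q_{Nadir}) − 12q_{Largo}.
∂π/∂q_{Largo} = 73 − 8q_{Largo} − 2q_{Nadir} = 0 ⇒ q_{Largo} = 9.125 − 0.25q_{Nadir}.
The reaction-function slope is −0.25, so a 12-unit rise in q_{Nadir} moves q_{Largo} by −0.25 × 12 = −3. Largo's best response falls — the actions are strategic substitutes.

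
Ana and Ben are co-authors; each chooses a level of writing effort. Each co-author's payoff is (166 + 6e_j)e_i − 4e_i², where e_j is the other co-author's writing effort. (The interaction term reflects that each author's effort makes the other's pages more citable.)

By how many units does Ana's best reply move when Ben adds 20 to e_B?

15

Ana's payoff is (166 + 6e_B)e_A − 4e_A².
∂π/∂e_A = 166 + 6e_B − 8e_A = 0, so e_A = 20.75 + 0.75e_B.
The reaction-function slope is 0.75, so a 20-unit rise in e_B moves e_A by 0.75 × 20 = 15. Ana's best response rises — the actions are strategic complements.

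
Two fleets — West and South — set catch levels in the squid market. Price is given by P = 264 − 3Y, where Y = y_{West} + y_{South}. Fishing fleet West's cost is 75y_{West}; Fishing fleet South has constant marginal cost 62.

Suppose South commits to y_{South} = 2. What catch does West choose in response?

Fishing fleet West's profit: π = y_{West}(264 − 3(y_{West} + y_{South})) − 75y_{West}.
∂π/∂y_{West} = 189 − 6y_{West} − 3y_{South} = 0, so y_{West} = 31.5 − 0.5y_{South}.
At y_{South} = 2: y_{West} = 31.5 − 0.5·2 = 30.5.

30.5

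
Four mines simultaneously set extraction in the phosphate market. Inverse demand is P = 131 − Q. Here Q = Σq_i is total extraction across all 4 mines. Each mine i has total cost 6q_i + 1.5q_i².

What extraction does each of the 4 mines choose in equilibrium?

A representative mine's profit is π_i = q_i(131 − Q) − 6q_i − 1.5q_i², with Q = q_i + Σ_{j≠i} q_j.
First-order condition: 125 − 5q_i − Σ_{j≠i} q_j = 0.
With identical mines, set every q_j = q: then 125 − 5q − 3q = 0, i.e. q = 125/8 = 15.625.

15.625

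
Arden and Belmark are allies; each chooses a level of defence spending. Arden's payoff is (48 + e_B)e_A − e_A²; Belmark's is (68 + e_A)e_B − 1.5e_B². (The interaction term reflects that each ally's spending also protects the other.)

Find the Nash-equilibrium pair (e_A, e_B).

42.4, 36.8

Expanding Arden's payoff: 48e_A + e_Be_A − e_A².
∂π/∂e_A = 48 + e_B − 2e_A = 0, so e_A = 24 + 0.5e_B.
Likewise for Belmark: e_B = 68/3 + (1/3)e_A.
Solving the two reaction functions simultaneously: (1 − (0.5)(1/3))e_A = 24 + 0.5·(68/3), so (5/6)e_A = 106/3 and e_A = 42.4.
Then e_B = 68/3 + (1/3)·42.4 = 36.8.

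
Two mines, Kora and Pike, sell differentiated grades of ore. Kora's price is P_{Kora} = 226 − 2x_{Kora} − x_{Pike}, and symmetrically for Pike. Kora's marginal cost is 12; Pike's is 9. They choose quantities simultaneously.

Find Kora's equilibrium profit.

3629.52

Mine Kora's profit: π = x_{Kora}(226 − 2x_{Kora} − x_{Pike}) − 12x_{Kora}.
∂π/∂x_{Kora} = 214 − 4x_{Kora} − x_{Pike} = 0 ⇒ x_{Kora} = 53.5 − 0.25x_{Pike}.
Similarly x_{Pike} = 54.25 − 0.25x_{Kora}.
Substituting the second reaction function into the first: x_{Kora} = 53.5 − 0.25(54.25 − 0.25x_{Kora}), which gives 0.9375x_{Kora} = 39.9375 ⇒ x_{Kora} = 42.6.
Then x_{Pike} = 54.25 − 0.25·42.6 = 43.6.
P_{Kora} = 226 − 2·42.6 − 43.6 = 97.2.
Profit = (97.2 − 12)·42.6 = 3629.52.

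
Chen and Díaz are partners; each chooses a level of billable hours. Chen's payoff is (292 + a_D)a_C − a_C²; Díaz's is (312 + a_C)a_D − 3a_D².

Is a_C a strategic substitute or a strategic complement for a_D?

Expanding Chen's payoff: 292a_C + a_Da_C − a_C².
∂π/∂a_C = 292 + a_D − 2a_C = 0, so a_C = 146 + 0.5a_D.
The best-response slope da_C/da_D = 0.5 > 0: the reaction function is upward-sloping, so the choices are strategic complements.

strategic complements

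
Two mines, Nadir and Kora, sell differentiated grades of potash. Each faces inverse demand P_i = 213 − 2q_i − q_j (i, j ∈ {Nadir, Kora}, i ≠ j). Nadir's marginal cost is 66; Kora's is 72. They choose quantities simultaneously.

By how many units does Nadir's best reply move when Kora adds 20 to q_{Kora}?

-5

Mine Nadir's profit: π = q_{Nadir}(213 − 2q_{Nadir} − q_{Kora}) − 66q_{Nadir}.
∂π/∂q_{Nadir} = 147 − 4q_{Nadir} − q_{Kora} = 0 ⇒ q_{Nadir} = 36.75 − 0.25q_{Kora}.
The reaction-function slope is −0.25, so a 20-unit rise in q_{Kora} moves q_{Nadir} by −0.25 × 20 = −5. Nadir's best response falls — the actions are strategic substitutes.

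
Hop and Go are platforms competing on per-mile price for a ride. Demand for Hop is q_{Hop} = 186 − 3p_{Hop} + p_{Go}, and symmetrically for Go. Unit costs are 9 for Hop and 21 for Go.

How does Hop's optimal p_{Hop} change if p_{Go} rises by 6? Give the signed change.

1

Hop's profit: π = (p_{Hop} − 9)(186 − 3p_{Hop} + p_{Go}).
∂π/∂p_{Hop} = 213 − 6p_{Hop} + p_{Go} = 0 ⇒ p_{Hop} = 35.5 + (1/6)p_{Go}.
The reaction-function slope is 1/6, so a 6-unit rise in p_{Go} moves p_{Hop} by 1/6 × 6 = 1. Hop's best response rises — the actions are strategic complements.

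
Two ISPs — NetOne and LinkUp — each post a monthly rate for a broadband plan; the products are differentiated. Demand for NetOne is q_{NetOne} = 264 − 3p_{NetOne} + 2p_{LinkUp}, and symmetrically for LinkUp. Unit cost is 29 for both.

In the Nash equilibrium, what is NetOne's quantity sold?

176.25

NetOne's profit: π = (p_{NetOne} − 29)(264 − 3p_{NetOne} + 2p_{LinkUp}).
∂π/∂p_{NetOne} = 351 − 6p_{NetOne} + 2p_{LinkUp} = 0 ⇒ p_{NetOne} = 58.5 + (1/3)p_{LinkUp}.
By symmetry p_{LinkUp} = p_{NetOne}; substituting into the reaction function, (2/3)p_{NetOne} = 58.5 and p_{NetOne} = 87.75.
q_{NetOne} = 264 − 3·87.75 + 2·87.75 = 176.25.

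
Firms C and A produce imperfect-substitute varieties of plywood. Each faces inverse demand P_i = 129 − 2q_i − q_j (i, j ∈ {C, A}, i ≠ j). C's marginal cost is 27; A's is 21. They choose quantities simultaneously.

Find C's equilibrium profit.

800

Firm C's profit: π = q_C(129 − 2q_C − q_A) − 27q_C.
∂π/∂q_C = 102 − 4q_C − q_A = 0 ⇒ q_C = 25.5 − 0.25q_A.
Similarly q_A = 27 − 0.25q_C.
Plugging q_A into C's best response: q_C = 25.5 − 0.25(27 − 0.25q_C) ⇒ 0.9375q_C = 18.75, so q_C = 20.
Then q_A = 27 − 0.25·20 = 22.
P_C = 129 − 2·20 − 22 = 67.
Profit = (67 − 27)·20 = 800.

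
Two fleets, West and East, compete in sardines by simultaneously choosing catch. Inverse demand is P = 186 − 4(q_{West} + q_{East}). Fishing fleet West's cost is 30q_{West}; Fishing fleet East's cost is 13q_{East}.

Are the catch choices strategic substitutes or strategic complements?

strategic substitutes

Fishing fleet West's profit: π = q_{West}(186 − 4(q_{West} + q_{East})) − 30q_{West}.
∂π/∂q_{West} = 156 − 8q_{West} − 4q_{East} = 0, so q_{West} = 19.5 − 0.5q_{East}.
The best-response slope dq_{West}/dq_{East} = −0.5 < 0: the reaction function is downward-sloping, so the choices are strategic substitutes.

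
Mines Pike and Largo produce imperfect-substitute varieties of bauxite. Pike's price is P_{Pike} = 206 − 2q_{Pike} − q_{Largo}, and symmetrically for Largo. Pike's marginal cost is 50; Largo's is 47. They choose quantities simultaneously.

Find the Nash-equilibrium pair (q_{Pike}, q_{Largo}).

Mine Pike's profit: π = q_{Pike}(206 − 2q_{Pike} − q_{Largo}) − 50q_{Pike}.
∂π/∂q_{Pike} = 156 − 4q_{Pike} − q_{Largo} = 0 ⇒ q_{Pike} = 39 − 0.25q_{Largo}.
Similarly q_{Largo} = 39.75 − 0.25q_{Pike}.
Substituting the second reaction function into the first: q_{Pike} = 39 − 0.25(39.75 − 0.25q_{Pike}), which gives 0.9375q_{Pike} = 29.0625 ⇒ q_{Pike} = 31.
Then q_{Largo} = 39.75 − 0.25·31 = 32.

31, 32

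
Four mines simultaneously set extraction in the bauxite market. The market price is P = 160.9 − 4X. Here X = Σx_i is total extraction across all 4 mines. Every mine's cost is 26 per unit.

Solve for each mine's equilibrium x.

A representative mine's profit is π_i = x_i(160.9 − 4X) − 26x_i, with X = x_i + Σ_{j≠i} x_j.
First-order condition: 134.9 − 8x_i − 4Σ_{j≠i} x_j = 0.
Imposing symmetry (x_j = x for all j) turns Σ_{j≠i} x_j into 3x, so 134.9 = 20x and x = 6.745.

6.745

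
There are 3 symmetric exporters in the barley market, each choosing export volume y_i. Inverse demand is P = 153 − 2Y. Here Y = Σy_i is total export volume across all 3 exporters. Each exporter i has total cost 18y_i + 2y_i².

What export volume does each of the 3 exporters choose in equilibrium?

A representative exporter's profit is π_i = y_i(153 − 2Y) − 18y_i − 2y_i², with Y = y_i + Σ_{j≠i} y_j.
First-order condition: 135 − 8y_i − 2Σ_{j≠i} y_j = 0.
With identical exporters, set every y_j = y: then 135 − 8y − 4y = 0, i.e. y = 135/12 = 11.25.

11.25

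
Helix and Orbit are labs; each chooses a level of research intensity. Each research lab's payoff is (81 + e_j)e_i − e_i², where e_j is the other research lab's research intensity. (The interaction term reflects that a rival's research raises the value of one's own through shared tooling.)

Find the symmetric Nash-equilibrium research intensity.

Helix's payoff is (81 + e_O)e_H − e_H².
∂π/∂e_H = 81 + e_O − 2e_H = 0, so e_H = 40.5 + 0.5e_O.
Setting e_H = e_O in the reaction function: e_H = 40.5 + 0.5e_H, so e_H = 40.5 / 0.5 = 81.

81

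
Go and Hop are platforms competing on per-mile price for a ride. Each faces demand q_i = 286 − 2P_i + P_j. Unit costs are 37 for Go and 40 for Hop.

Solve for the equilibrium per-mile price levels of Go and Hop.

Go's profit: π = (P_{Go} − 37)(286 − 2P_{Go} + P_{Hop}).
∂π/∂P_{Go} = 360 − 4P_{Go} + P_{Hop} = 0 ⇒ P_{Go} = 90 + 0.25P_{Hop}.
Similarly P_{Hop} = 91.5 + 0.25P_{Go}.
Solving the two reaction functions simultaneously: (1 − (0.25)(0.25))P_{Go} = 90 + 0.25·91.5, so 0.9375P_{Go} = 112.875 and P_{Go} = 120.4.
Then P_{Hop} = 91.5 + 0.25·120.4 = 121.6.

120.4, 121.6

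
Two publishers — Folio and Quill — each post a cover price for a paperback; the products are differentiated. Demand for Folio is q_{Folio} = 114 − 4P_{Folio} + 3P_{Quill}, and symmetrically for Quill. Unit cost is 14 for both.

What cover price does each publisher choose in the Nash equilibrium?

Folio's profit: π = (P_{Folio} − 14)(114 − 4P_{Folio} + 3P_{Quill}).
∂π/∂P_{Folio} = 170 − 8P_{Folio} + 3P_{Quill} = 0 ⇒ P_{Folio} = 21.25 + 0.375P_{Quill}.
Setting P_{Folio} = P_{Quill} in the reaction function: P_{Folio} = 21.25 + 0.375P_{Folio}, so P_{Folio} = 21.25 / 0.625 = 34.

34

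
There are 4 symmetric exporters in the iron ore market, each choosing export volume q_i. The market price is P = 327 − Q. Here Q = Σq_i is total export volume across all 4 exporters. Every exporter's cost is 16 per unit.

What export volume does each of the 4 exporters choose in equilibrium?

62.2

A representative exporter's profit is π_i = q_i(327 − Q) − 16q_i, with Q = q_i + Σ_{j≠i} q_j.
First-order condition: 311 − 2q_i − Σ_{j≠i} q_j = 0.
With identical exporters, set every q_j = q: then 311 − 2q − 3q = 0, i.e. q = 311/5 = 62.2.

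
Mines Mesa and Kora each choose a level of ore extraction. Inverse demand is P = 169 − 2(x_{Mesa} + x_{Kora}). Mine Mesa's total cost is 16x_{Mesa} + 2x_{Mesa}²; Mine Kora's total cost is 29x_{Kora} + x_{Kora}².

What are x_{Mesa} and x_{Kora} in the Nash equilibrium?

14.5, 18.5

Mine Mesa's profit: π = x_{Mesa}(169 − 2(x_{Mesa} + x_{Kora})) − 16x_{Mesa} − 2x_{Mesa}².
∂π/∂x_{Mesa} = 153 − 8x_{Mesa} − 2x_{Kora} = 0, so x_{Mesa} = 19.125 − 0.25x_{Kora}.
For Kora: ∂π/∂x_{Kora} = 140 − 6x_{Kora} − 2x_{Mesa} = 0 ⇒ x_{Kora} = 70/3 − (1/3)x_{Mesa}.
Substituting the second reaction function into the first: x_{Mesa} = 19.125 − 0.25(70/3 − (1/3)x_{Mesa}), which gives (11/12)x_{Mesa} = 319/24 ⇒ x_{Mesa} = 14.5.
Then x_{Kora} = 70/3 − (1/3)·14.5 = 18.5.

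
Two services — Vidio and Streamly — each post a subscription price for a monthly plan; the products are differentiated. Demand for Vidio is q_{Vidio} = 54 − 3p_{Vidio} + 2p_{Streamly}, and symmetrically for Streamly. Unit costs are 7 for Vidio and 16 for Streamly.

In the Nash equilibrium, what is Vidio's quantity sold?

40.3125

Vidio's profit: π = (p_{Vidio} − 7)(54 − 3p_{Vidio} + 2p_{Streamly}).
∂π/∂p_{Vidio} = 75 − 6p_{Vidio} + 2p_{Streamly} = 0 ⇒ p_{Vidio} = 12.5 + (1/3)p_{Streamly}.
Similarly p_{Streamly} = 17 + (1/3)p_{Vidio}.
Plugging p_{Streamly} into Vidio's best response: p_{Vidio} = 12.5 + (1/3)(17 + (1/3)p_{Vidio}) ⇒ (8/9)p_{Vidio} = 109/6, so p_{Vidio} = 20.4375.
Then p_{Streamly} = 17 + (1/3)·20.4375 = 23.8125.
q_{Vidio} = 54 − 3·20.4375 + 2·23.8125 = 40.3125.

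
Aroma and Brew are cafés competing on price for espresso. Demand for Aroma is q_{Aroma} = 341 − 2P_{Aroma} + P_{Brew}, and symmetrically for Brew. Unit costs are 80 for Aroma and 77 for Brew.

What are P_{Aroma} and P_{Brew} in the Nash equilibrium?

Aroma's profit: π = (P_{Aroma} − 80)(341 − 2P_{Aroma} + P_{Brew}).
∂π/∂P_{Aroma} = 501 − 4P_{Aroma} + P_{Brew} = 0 ⇒ P_{Aroma} = 125.25 + 0.25P_{Brew}.
Similarly P_{Brew} = 123.75 + 0.25P_{Aroma}.
Substituting the second reaction function into the first: P_{Aroma} = 125.25 + 0.25(123.75 + 0.25P_{Aroma}), which gives 0.9375P_{Aroma} = 156.1875 ⇒ P_{Aroma} = 166.6.
Then P_{Brew} = 123.75 + 0.25·166.6 = 165.4.

166.6, 165.4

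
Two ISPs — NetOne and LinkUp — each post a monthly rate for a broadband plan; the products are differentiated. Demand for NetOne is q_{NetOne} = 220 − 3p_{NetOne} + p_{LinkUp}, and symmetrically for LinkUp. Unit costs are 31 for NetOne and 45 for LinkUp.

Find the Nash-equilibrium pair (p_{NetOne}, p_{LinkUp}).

NetOne's profit: π = (p_{NetOne} − 31)(220 − 3p_{NetOne} + p_{LinkUp}).
∂π/∂p_{NetOne} = 313 − 6p_{NetOne} + p_{LinkUp} = 0 ⇒ p_{NetOne} = 313/6 + (1/6)p_{LinkUp}.
Similarly p_{LinkUp} = 355/6 + (1/6)p_{NetOne}.
Solving the two reaction functions simultaneously: (1 − (1/6)(1/6))p_{NetOne} = 313/6 + (1/6)·(355/6), so (35/36)p_{NetOne} = 2233/36 and p_{NetOne} = 63.8.
Then p_{LinkUp} = 355/6 + (1/6)·63.8 = 69.8.

63.8, 69.8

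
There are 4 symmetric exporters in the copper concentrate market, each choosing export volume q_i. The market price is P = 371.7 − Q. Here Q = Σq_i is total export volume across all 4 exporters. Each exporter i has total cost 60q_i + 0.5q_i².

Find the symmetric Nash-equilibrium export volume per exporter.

A representative exporter's profit is π_i = q_i(371.7 − Q) − 60q_i − 0.5q_i², with Q = q_i + Σ_{j≠i} q_j.
First-order condition: 311.7 − 3q_i − Σ_{j≠i} q_j = 0.
In a symmetric equilibrium every exporter chooses the same q, so Σ_{j≠i} q_j = 3q. The condition becomes 311.7 − 6q = 0, giving q = 311.7/6 = 51.95.

51.95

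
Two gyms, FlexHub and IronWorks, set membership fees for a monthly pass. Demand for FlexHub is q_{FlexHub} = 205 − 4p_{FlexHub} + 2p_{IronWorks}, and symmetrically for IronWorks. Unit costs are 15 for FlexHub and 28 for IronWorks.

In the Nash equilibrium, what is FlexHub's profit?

FlexHub's profit: π = (p_{FlexHub} − 15)(205 − 4p_{FlexHub} + 2p_{IronWorks}).
∂π/∂p_{FlexHub} = 265 − 8p_{FlexHub} + 2p_{IronWorks} = 0 ⇒ p_{FlexHub} = 33.125 + 0.25p_{IronWorks}.
Similarly p_{IronWorks} = 39.625 + 0.25p_{FlexHub}.
Plugging p_{IronWorks} into FlexHub's best response: p_{FlexHub} = 33.125 + 0.25(39.625 + 0.25p_{FlexHub}) ⇒ 0.9375p_{FlexHub} = 1377/32, so p_{FlexHub} = 45.9.
Then p_{IronWorks} = 39.625 + 0.25·45.9 = 51.1.
q_{FlexHub} = 205 − 4·45.9 + 2·51.1 = 123.6.
Profit = (45.9 − 15)·123.6 = 3819.24.

3819.24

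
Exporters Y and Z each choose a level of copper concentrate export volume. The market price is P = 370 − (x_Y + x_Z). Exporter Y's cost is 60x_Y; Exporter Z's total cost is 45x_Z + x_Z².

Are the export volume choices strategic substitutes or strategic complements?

Exporter Y's profit: π = x_Y(370 − (x_Y + x_Z)) − 60x_Y.
∂π/∂x_Y = 310 − 2x_Y − x_Z = 0, so x_Y = 155 − 0.5x_Z.
The best-response slope dx_Y/dx_Z = −0.5 < 0: the reaction function is downward-sloping, so the choices are strategic substitutes.

strategic substitutes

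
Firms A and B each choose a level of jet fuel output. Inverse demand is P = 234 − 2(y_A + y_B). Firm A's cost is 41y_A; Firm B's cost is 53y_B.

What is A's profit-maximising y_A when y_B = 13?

41.75

Firm A's profit: π = y_A(234 − 2(y_A + y_B)) − 41y_A.
∂π/∂y_A = 193 − 4y_A − 2y_B = 0, so y_A = 48.25 − 0.5y_B.
At y_B = 13: y_A = 48.25 − 0.5·13 = 41.75.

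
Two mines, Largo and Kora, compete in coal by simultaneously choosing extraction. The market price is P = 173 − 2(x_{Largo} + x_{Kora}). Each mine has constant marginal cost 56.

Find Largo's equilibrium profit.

760.5

Mine Largo's profit: π = x_{Largo}(173 − 2(x_{Largo} + x_{Kora})) − 56x_{Largo}.
∂π/∂x_{Largo} = 117 − 4x_{Largo} − 2x_{Kora} = 0, so x_{Largo} = 29.25 − 0.5x_{Kora}.
By symmetry x_{Kora} = x_{Largo}; substituting into the reaction function, 1.5x_{Largo} = 29.25 and x_{Largo} = 19.5.
Price P = 173 − 2·39 = 95.
Largo's profit: (95 − 56)·19.5 = 760.5.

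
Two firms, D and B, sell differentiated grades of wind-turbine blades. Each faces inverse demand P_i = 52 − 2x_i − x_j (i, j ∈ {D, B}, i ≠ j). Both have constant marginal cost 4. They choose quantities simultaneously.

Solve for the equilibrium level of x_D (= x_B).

9.6

Firm D's profit: π = x_D(52 − 2x_D − x_B) − 4x_D.
∂π/∂x_D = 48 − 4x_D − x_B = 0 ⇒ x_D = 12 − 0.25x_B.
The game is symmetric, so in equilibrium x_B = x_D: the reaction function gives 1.25x_D = 12, hence x_D = 9.6.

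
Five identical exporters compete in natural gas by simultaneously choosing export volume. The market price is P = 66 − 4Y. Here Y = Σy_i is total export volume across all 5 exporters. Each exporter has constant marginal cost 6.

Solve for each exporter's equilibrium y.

2.5

A representative exporter's profit is π_i = y_i(66 − 4Y) − 6y_i, with Y = y_i + Σ_{j≠i} y_j.
First-order condition: 60 − 8y_i − 4Σ_{j≠i} y_j = 0.
With identical exporters, set every y_j = y: then 60 − 8y − 16y = 0, i.e. y = 60/24 = 2.5.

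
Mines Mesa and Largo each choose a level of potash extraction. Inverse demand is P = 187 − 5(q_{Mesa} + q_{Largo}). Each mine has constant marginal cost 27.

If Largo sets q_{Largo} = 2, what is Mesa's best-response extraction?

Mine Mesa's profit: π = q_{Mesa}(187 − 5(q_{Mesa} + q_{Largo})) − 27q_{Mesa}.
∂π/∂q_{Mesa} = 160 − 10q_{Mesa} − 5q_{Largo} = 0, so q_{Mesa} = 16 − 0.5q_{Largo}.
At q_{Largo} = 2: q_{Mesa} = 16 − 0.5·2 = 15.

15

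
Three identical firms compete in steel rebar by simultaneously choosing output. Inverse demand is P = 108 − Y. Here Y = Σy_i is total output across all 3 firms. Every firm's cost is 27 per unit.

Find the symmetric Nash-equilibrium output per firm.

A representative firm's profit is π_i = y_i(108 − Y) − 27y_i, with Y = y_i + Σ_{j≠i} y_j.
First-order condition: 81 − 2y_i − Σ_{j≠i} y_j = 0.
In a symmetric equilibrium every firm chooses the same y, so Σ_{j≠i} y_j = 2y. The condition becomes 81 − 4y = 0, giving y = 81/4 = 20.25.

20.25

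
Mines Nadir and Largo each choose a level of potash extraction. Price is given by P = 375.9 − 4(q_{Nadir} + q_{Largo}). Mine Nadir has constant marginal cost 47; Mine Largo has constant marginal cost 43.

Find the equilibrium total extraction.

55.15

Mine Nadir's profit: π = q_{Nadir}(375.9 − 4(q_{Nadir} + q_{Largo})) − 47q_{Nadir}.
∂π/∂q_{Nadir} = 328.9 − 8q_{Nadir} − 4q_{Largo} = 0, so q_{Nadir} = 41.1125 − 0.5q_{Largo}.
By the same steps for Largo: q_{Largo} = 41.6125 − 0.5q_{Nadir}.
Solving the two reaction functions simultaneously: (1 − (−0.5)(−0.5))q_{Nadir} = 41.1125 − 0.5·41.6125, so 0.75q_{Nadir} = 3249/160 and q_{Nadir} = 27.075.
Then q_{Largo} = 41.6125 − 0.5·27.075 = 28.075.
Total extraction: 27.075 + 28.075 = 55.15.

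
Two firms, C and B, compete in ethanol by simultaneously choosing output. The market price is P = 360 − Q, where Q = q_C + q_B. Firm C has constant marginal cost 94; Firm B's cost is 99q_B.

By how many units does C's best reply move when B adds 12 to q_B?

-6

Firm C's profit: π = q_C(360 − (q_C + q_B)) − 94q_C.
∂π/∂q_C = 266 − 2q_C − q_B = 0, so q_C = 133 − 0.5q_B.
The reaction-function slope is −0.5, so a 12-unit rise in q_B moves q_C by −0.5 × 12 = −6. C's best response falls — the actions are strategic substitutes.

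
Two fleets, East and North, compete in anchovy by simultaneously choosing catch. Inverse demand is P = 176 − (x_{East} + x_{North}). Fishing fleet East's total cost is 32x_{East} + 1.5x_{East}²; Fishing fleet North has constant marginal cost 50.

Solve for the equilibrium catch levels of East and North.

Fishing fleet East's profit: π = x_{East}(176 − (x_{East} + x_{North})) − 32x_{East} − 1.5x_{East}².
∂π/∂x_{East} = 144 − 5x_{East} − x_{North} = 0, so x_{East} = 28.8 − 0.2x_{North}.
For North: ∂π/∂x_{North} = 126 − 2x_{North} − x_{East} = 0 ⇒ x_{North} = 63 − 0.5x_{East}.
Plugging x_{North} into East's best response: x_{East} = 28.8 − 0.2(63 − 0.5x_{East}) ⇒ 0.9x_{East} = 16.2, so x_{East} = 18.
Then x_{North} = 63 − 0.5·18 = 54.

18, 54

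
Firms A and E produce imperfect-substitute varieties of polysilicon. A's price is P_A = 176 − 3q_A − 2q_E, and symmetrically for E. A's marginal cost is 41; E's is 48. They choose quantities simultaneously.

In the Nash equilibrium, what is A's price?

92.9375

Firm A's profit: π = q_A(176 − 3q_A − 2q_E) − 41q_A.
∂π/∂q_A = 135 − 6q_A − 2q_E = 0 ⇒ q_A = 22.5 − (1/3)q_E.
Similarly q_E = 64/3 − (1/3)q_A.
Substituting the second reaction function into the first: q_A = 22.5 − (1/3)(64/3 − (1/3)q_A), which gives (8/9)q_A = 277/18 ⇒ q_A = 17.3125.
Then q_E = 64/3 − (1/3)·17.3125 = 15.5625.
P_A = 176 − 3·17.3125 − 2·15.5625 = 92.9375.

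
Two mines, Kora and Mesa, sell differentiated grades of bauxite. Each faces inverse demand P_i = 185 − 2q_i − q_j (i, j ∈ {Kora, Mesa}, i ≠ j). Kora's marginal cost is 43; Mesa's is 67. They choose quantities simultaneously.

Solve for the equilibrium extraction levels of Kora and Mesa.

30, 22

Mine Kora's profit: π = q_{Kora}(185 − 2q_{Kora} − q_{Mesa}) − 43q_{Kora}.
∂π/∂q_{Kora} = 142 − 4q_{Kora} − q_{Mesa} = 0 ⇒ q_{Kora} = 35.5 − 0.25q_{Mesa}.
Similarly q_{Mesa} = 29.5 − 0.25q_{Kora}.
Solving the two reaction functions simultaneously: (1 − (−0.25)(−0.25))q_{Kora} = 35.5 − 0.25·29.5, so 0.9375q_{Kora} = 28.125 and q_{Kora} = 30.
Then q_{Mesa} = 29.5 − 0.25·30 = 22.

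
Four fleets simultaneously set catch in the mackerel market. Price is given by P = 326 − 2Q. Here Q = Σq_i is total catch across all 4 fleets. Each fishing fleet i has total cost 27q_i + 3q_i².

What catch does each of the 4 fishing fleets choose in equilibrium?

18.6875

A representative fishing fleet's profit is π_i = q_i(326 − 2Q) − 27q_i − 3q_i², with Q = q_i + Σ_{j≠i} q_j.
First-order condition: 299 − 10q_i − 2Σ_{j≠i} q_j = 0.
Imposing symmetry (q_j = q for all j) turns Σ_{j≠i} q_j into 3q, so 299 = 16q and q = 18.6875.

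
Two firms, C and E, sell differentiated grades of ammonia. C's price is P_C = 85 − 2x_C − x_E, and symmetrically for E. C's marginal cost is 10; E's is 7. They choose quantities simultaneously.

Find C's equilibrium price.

39.6

Firm C's profit: π = x_C(85 − 2x_C − x_E) − 10x_C.
∂π/∂x_C = 75 − 4x_C − x_E = 0 ⇒ x_C = 18.75 − 0.25x_E.
Similarly x_E = 19.5 − 0.25x_C.
Solving the two reaction functions simultaneously: (1 − (−0.25)(−0.25))x_C = 18.75 − 0.25·19.5, so 0.9375x_C = 13.875 and x_C = 14.8.
Then x_E = 19.5 − 0.25·14.8 = 15.8.
P_C = 85 − 2·14.8 − 15.8 = 39.6.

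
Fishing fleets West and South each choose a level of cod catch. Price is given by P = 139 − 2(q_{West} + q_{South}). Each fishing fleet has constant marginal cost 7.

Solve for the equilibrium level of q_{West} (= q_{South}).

22

Fishing fleet West's profit: π = q_{West}(139 − 2(q_{West} + q_{South})) − 7q_{West}.
∂π/∂q_{West} = 132 − 4q_{West} − 2q_{South} = 0, so q_{West} = 33 − 0.5q_{South}.
By symmetry q_{South} = q_{West}; substituting into the reaction function, 1.5q_{West} = 33 and q_{West} = 22.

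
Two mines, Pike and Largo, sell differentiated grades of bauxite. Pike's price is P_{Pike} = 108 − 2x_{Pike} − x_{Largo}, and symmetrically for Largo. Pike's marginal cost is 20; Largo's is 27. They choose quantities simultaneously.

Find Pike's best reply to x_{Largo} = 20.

Mine Pike's profit: π = x_{Pike}(108 − 2x_{Pike} − x_{Largo}) − 20x_{Pike}.
∂π/∂x_{Pike} = 88 − 4x_{Pike} − x_{Largo} = 0 ⇒ x_{Pike} = 22 − 0.25x_{Largo}.
At x_{Largo} = 20: x_{Pike} = 22 − 0.25·20 = 17.

17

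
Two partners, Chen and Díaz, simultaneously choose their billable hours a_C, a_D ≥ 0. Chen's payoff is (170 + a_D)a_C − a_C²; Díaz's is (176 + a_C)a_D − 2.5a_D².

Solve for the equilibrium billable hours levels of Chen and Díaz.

114, 58

Expanding Chen's payoff: 170a_C + a_Da_C − a_C².
∂π/∂a_C = 170 + a_D − 2a_C = 0, so a_C = 85 + 0.5a_D.
Likewise for Díaz: a_D = 35.2 + 0.2a_C.
Plugging a_D into Chen's best response: a_C = 85 + 0.5(35.2 + 0.2a_C) ⇒ 0.9a_C = 102.6, so a_C = 114.
Then a_D = 35.2 + 0.2·114 = 58.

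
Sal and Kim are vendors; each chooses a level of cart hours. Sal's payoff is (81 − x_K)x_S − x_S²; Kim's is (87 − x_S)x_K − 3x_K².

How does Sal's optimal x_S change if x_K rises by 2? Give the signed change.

Expanding Sal's payoff: 81x_S − x_Kx_S − x_S².
∂π/∂x_S = 81 − x_K − 2x_S = 0, so x_S = 40.5 − 0.5x_K.
The reaction-function slope is −0.5, so a 2-unit rise in x_K moves x_S by −0.5 × 2 = −1. Sal's best response falls — the actions are strategic substitutes.

-1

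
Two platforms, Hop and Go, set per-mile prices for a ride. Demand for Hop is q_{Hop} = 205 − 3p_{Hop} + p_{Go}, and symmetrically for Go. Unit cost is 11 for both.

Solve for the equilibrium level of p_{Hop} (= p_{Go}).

Hop's profit: π = (p_{Hop} − 11)(205 − 3p_{Hop} + p_{Go}).
∂π/∂p_{Hop} = 238 − 6p_{Hop} + p_{Go} = 0 ⇒ p_{Hop} = 119/3 + (1/6)p_{Go}.
By symmetry p_{Go} = p_{Hop}; substituting into the reaction function, (5/6)p_{Hop} = 119/3 and p_{Hop} = 47.6.

47.6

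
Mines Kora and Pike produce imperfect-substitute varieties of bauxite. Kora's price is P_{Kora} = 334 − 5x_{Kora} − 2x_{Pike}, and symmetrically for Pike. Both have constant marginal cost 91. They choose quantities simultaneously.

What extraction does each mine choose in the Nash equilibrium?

Mine Kora's profit: π = x_{Kora}(334 − 5x_{Kora} − 2x_{Pike}) − 91x_{Kora}.
∂π/∂x_{Kora} = 243 − 10x_{Kora} − 2x_{Pike} = 0 ⇒ x_{Kora} = 24.3 − 0.2x_{Pike}.
The game is symmetric, so in equilibrium x_{Pike} = x_{Kora}: the reaction function gives 1.2x_{Kora} = 24.3, hence x_{Kora} = 20.25.

20.25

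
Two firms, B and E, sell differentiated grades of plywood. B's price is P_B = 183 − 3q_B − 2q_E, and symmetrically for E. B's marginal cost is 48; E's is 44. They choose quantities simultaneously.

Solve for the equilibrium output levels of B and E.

16.625, 17.625

Firm B's profit: π = q_B(183 − 3q_B − 2q_E) − 48q_B.
∂π/∂q_B = 135 − 6q_B − 2q_E = 0 ⇒ q_B = 22.5 − (1/3)q_E.
Similarly q_E = 139/6 − (1/3)q_B.
Substituting the second reaction function into the first: q_B = 22.5 − (1/3)(139/6 − (1/3)q_B), which gives (8/9)q_B = 133/9 ⇒ q_B = 16.625.
Then q_E = 139/6 − (1/3)·16.625 = 17.625.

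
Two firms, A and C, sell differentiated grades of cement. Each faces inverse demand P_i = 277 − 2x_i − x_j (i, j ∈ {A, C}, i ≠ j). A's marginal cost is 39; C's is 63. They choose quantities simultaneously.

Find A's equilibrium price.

137.4

Firm A's profit: π = x_A(277 − 2x_A − x_C) − 39x_A.
∂π/∂x_A = 238 − 4x_A − x_C = 0 ⇒ x_A = 59.5 − 0.25x_C.
Similarly x_C = 53.5 − 0.25x_A.
Substituting the second reaction function into the first: x_A = 59.5 − 0.25(53.5 − 0.25x_A), which gives 0.9375x_A = 46.125 ⇒ x_A = 49.2.
Then x_C = 53.5 − 0.25·49.2 = 41.2.
P_A = 277 − 2·49.2 − 41.2 = 137.4.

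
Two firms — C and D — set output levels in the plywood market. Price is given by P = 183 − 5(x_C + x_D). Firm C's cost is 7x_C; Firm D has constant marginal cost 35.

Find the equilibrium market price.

75

Firm C's profit: π = x_C(183 − 5(x_C + x_D)) − 7x_C.
∂π/∂x_C = 176 − 10x_C − 5x_D = 0, so x_C = 17.6 − 0.5x_D.
By the same steps for D: x_D = 14.8 − 0.5x_C.
Substituting the second reaction function into the first: x_C = 17.6 − 0.5(14.8 − 0.5x_C), which gives 0.75x_C = 10.2 ⇒ x_C = 13.6.
Then x_D = 14.8 − 0.5·13.6 = 8.
Equilibrium price: P = 183 − 5·21.6 = 75.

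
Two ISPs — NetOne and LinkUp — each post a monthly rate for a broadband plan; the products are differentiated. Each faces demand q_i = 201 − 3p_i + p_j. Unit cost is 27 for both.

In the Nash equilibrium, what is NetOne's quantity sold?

NetOne's profit: π = (p_{NetOne} − 27)(201 − 3p_{NetOne} + p_{LinkUp}).
∂π/∂p_{NetOne} = 282 − 6p_{NetOne} + p_{LinkUp} = 0 ⇒ p_{NetOne} = 47 + (1/6)p_{LinkUp}.
Setting p_{NetOne} = p_{LinkUp} in the reaction function: p_{NetOne} = 47 + (1/6)p_{NetOne}, so p_{NetOne} = 47 / (5/6) = 56.4.
q_{NetOne} = 201 − 3·56.4 + 56.4 = 88.2.

88.2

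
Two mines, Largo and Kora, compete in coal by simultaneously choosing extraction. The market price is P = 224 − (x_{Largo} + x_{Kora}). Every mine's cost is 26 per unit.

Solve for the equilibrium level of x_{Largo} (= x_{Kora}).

Mine Largo's profit: π = x_{Largo}(224 − (x_{Largo} + x_{Kora})) − 26x_{Largo}.
∂π/∂x_{Largo} = 198 − 2x_{Largo} − x_{Kora} = 0, so x_{Largo} = 99 − 0.5x_{Kora}.
Setting x_{Largo} = x_{Kora} in the reaction function: x_{Largo} = 99 − 0.5x_{Largo}, so x_{Largo} = 99 / 1.5 = 66.

66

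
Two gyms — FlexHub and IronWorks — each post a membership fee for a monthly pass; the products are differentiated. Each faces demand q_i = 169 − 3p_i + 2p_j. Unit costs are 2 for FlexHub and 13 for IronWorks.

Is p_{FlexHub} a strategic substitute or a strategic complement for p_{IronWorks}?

strategic complements

FlexHub's profit: π = (p_{FlexHub} − 2)(169 − 3p_{FlexHub} + 2p_{IronWorks}).
∂π/∂p_{FlexHub} = 175 − 6p_{FlexHub} + 2p_{IronWorks} = 0 ⇒ p_{FlexHub} = 175/6 + (1/3)p_{IronWorks}.
The best-response slope dp_{FlexHub}/dp_{IronWorks} = 1/3 > 0: the reaction function is upward-sloping, so the choices are strategic complements.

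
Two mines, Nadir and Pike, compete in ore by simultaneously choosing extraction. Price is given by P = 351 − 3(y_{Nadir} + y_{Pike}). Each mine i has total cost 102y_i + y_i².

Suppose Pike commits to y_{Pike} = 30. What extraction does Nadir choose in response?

19.875

Mine Nadir's profit: π = y_{Nadir}(351 − 3(y_{Nadir} + y_{Pike})) − 102y_{Nadir} − y_{Nadir}².
∂π/∂y_{Nadir} = 249 − 8y_{Nadir} − 3y_{Pike} = 0, so y_{Nadir} = 31.125 − 0.375y_{Pike}.
At y_{Pike} = 30: y_{Nadir} = 31.125 − 0.375·30 = 19.875.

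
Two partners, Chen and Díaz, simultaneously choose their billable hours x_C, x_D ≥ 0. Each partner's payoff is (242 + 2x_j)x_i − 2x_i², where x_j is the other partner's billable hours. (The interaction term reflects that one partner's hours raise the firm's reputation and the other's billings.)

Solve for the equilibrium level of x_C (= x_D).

121

Chen's payoff is (242 + 2x_D)x_C − 2x_C².
∂π/∂x_C = 242 + 2x_D − 4x_C = 0, so x_C = 60.5 + 0.5x_D.
By symmetry x_D = x_C; substituting into the reaction function, 0.5x_C = 60.5 and x_C = 121.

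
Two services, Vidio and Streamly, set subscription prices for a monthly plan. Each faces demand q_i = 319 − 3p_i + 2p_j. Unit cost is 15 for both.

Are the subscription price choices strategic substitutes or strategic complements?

strategic complements

Vidio's profit: π = (p_{Vidio} − 15)(319 − 3p_{Vidio} + 2p_{Streamly}).
∂π/∂p_{Vidio} = 364 − 6p_{Vidio} + 2p_{Streamly} = 0 ⇒ p_{Vidio} = 182/3 + (1/3)p_{Streamly}.
The best-response slope dp_{Vidio}/dp_{Streamly} = 1/3 > 0: the reaction function is upward-sloping, so the choices are strategic complements.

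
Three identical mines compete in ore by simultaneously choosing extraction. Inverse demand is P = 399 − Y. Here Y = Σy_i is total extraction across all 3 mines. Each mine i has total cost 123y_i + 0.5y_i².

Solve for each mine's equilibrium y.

55.2

A representative mine's profit is π_i = y_i(399 − Y) − 123y_i − 0.5y_i², with Y = y_i + Σ_{j≠i} y_j.
First-order condition: 276 − 3y_i − Σ_{j≠i} y_j = 0.
With identical mines, set every y_j = y: then 276 − 3y − 2y = 0, i.e. y = 276/5 = 55.2.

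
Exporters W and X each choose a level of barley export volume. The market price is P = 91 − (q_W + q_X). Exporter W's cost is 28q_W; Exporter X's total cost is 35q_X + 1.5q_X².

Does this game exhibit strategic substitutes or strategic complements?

strategic substitutes

Exporter W's profit: π = q_W(91 − (q_W + q_X)) − 28q_W.
∂π/∂q_W = 63 − 2q_W − q_X = 0, so q_W = 31.5 − 0.5q_X.
The best-response slope dq_W/dq_X = −0.5 < 0: the reaction function is downward-sloping, so the choices are strategic substitutes.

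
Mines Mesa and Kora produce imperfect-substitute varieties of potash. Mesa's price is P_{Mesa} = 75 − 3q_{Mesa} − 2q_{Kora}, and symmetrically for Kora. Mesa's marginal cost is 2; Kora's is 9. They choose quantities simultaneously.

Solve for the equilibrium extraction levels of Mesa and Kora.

9.5625, 7.8125

Mine Mesa's profit: π = q_{Mesa}(75 − 3q_{Mesa} − 2q_{Kora}) − 2q_{Mesa}.
∂π/∂q_{Mesa} = 73 − 6q_{Mesa} − 2q_{Kora} = 0 ⇒ q_{Mesa} = 73/6 − (1/3)q_{Kora}.
Similarly q_{Kora} = 11 − (1/3)q_{Mesa}.
Plugging q_{Kora} into Mesa's best response: q_{Mesa} = 73/6 − (1/3)(11 − (1/3)q_{Mesa}) ⇒ (8/9)q_{Mesa} = 8.5, so q_{Mesa} = 9.5625.
Then q_{Kora} = 11 − (1/3)·9.5625 = 7.8125.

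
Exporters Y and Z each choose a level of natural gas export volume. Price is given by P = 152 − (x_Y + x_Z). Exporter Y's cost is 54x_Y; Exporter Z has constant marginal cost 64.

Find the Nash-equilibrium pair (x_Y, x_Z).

Exporter Y's profit: π = x_Y(152 − (x_Y + x_Z)) − 54x_Y.
∂π/∂x_Y = 98 − 2x_Y − x_Z = 0, so x_Y = 49 − 0.5x_Z.
By the same steps for Z: x_Z = 44 − 0.5x_Y.
Solving the two reaction functions simultaneously: (1 − (−0.5)(−0.5))x_Y = 49 − 0.5·44, so 0.75x_Y = 27 and x_Y = 36.
Then x_Z = 44 − 0.5·36 = 26.

36, 26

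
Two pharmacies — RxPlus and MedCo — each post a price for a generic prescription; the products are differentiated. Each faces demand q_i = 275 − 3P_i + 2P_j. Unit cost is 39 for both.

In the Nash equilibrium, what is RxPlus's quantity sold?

RxPlus's profit: π = (P_{RxPlus} − 39)(275 − 3P_{RxPlus} + 2P_{MedCo}).
∂π/∂P_{RxPlus} = 392 − 6P_{RxPlus} + 2P_{MedCo} = 0 ⇒ P_{RxPlus} = 196/3 + (1/3)P_{MedCo}.
Setting P_{RxPlus} = P_{MedCo} in the reaction function: P_{RxPlus} = 196/3 + (1/3)P_{RxPlus}, so P_{RxPlus} = (196/3) / (2/3) = 98.
q_{RxPlus} = 275 − 3·98 + 2·98 = 177.

177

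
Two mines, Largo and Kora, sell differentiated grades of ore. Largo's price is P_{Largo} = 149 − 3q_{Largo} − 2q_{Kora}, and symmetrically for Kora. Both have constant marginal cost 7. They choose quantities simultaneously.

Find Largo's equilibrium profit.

945.1875

Mine Largo's profit: π = q_{Largo}(149 − 3q_{Largo} − 2q_{Kora}) − 7q_{Largo}.
∂π/∂q_{Largo} = 142 − 6q_{Largo} − 2q_{Kora} = 0 ⇒ q_{Largo} = 71/3 − (1/3)q_{Kora}.
Setting q_{Largo} = q_{Kora} in the reaction function: q_{Largo} = 71/3 − (1/3)q_{Largo}, so q_{Largo} = (71/3) / (4/3) = 17.75.
P_{Largo} = 149 − 3·17.75 − 2·17.75 = 60.25.
Profit = (60.25 − 7)·17.75 = 945.1875.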